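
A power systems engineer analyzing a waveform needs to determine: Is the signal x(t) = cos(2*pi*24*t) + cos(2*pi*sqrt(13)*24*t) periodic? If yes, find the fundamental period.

f1 = 24 Hz, f2 = 24*sqrt(13) Hz
Ratio f2/f1 = sqrt(13), which is irrational.
Since the frequency ratio is irrational, no common period exists.
The signal is not periodic.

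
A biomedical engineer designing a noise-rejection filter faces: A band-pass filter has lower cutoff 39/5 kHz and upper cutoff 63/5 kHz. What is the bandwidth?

Bandwidth = f_high - f_low
= 63/5 kHz - 39/5 kHz = 24/5 kHz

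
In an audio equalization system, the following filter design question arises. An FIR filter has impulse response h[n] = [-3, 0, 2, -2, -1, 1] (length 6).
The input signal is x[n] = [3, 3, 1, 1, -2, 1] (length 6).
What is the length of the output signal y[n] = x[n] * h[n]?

For linear convolution, the output length is:
len(y) = len(x) + len(h) - 1 = 6 + 6 - 1 = 11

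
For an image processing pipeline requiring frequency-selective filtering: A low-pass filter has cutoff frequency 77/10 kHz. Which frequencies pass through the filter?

A low-pass filter passes all frequencies below the cutoff frequency 77/10 kHz and attenuates higher frequencies.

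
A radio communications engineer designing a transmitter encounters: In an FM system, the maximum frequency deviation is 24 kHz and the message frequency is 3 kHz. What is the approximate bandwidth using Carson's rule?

Carson's rule: BW = 2*(delta_f + f_m)
= 2*(24 + 3) kHz = 54 kHz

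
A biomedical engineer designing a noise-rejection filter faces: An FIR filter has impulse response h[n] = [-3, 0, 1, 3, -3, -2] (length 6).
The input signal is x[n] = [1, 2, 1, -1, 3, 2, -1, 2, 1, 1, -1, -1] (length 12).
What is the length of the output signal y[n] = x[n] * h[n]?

For linear convolution, the output length is:
len(y) = len(x) + len(h) - 1 = 12 + 6 - 1 = 17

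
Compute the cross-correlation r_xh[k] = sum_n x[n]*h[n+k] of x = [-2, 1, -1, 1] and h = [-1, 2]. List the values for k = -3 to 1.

Both sequences indexed from 0 and zero outside their support.
Lags with overlap: k = -3 to 1.
  r_xh[-3] = x[3]*h[0] = -1
  r_xh[-2] = x[2]*h[0] + x[3]*h[1] = 3
  r_xh[-1] = x[1]*h[0] + x[2]*h[1] = -3
  r_xh[0] = x[0]*h[0] + x[1]*h[1] = 4
  r_xh[1] = x[0]*h[1] = -4
r_xh = [-1, 3, -3, 4, -4] (for k = -3, ..., 1)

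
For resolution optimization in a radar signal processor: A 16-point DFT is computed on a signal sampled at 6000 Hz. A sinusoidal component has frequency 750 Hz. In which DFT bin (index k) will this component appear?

DFT frequency resolution = f_s/N = 6000/16 = 375 Hz
Bin index k = f_signal / resolution = 750 / 375 = 2
The signal frequency 750 Hz falls in DFT bin k = 2.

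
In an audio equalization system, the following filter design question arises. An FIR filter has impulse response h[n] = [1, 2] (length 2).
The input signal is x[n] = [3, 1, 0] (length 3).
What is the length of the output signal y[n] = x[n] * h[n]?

For linear convolution, the output length is:
len(y) = len(x) + len(h) - 1 = 3 + 2 - 1 = 4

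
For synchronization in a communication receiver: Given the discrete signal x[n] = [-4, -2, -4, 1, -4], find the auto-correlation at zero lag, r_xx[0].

The auto-correlation at zero lag r_xx[0] equals the signal energy.
r_xx[0] = sum of x[n]^2 = (-4)^2 + (-2)^2 + (-4)^2 + 1^2 + (-4)^2
= 16 + 4 + 16 + 1 + 16 = 53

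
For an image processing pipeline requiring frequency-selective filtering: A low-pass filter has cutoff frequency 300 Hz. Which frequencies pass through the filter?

A low-pass filter passes all frequencies below the cutoff frequency 300 Hz and attenuates higher frequencies.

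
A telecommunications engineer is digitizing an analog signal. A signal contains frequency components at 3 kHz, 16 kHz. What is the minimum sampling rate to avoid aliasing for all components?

The highest frequency component is f_max = 16 kHz.
Nyquist rate = 2 * f_max = 2 * 16 kHz = 32 kHz.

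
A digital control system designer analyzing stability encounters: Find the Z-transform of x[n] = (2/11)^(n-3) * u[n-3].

Time-shifting property: if X(z) = Z{x[n]}, then Z{x[n-d]} = z^(-d) * X(z)
X(z) = z/(z - 2/11) for x[n] = (2/11)^n * u[n]
Z{x[n-3]} = z^(-3) * z/(z - 2/11) = z^(-2)/(z - 2/11)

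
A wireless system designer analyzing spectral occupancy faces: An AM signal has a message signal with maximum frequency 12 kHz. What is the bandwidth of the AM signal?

In AM (double-sideband), the bandwidth is twice the message frequency.
BW = 2 * f_m = 2 * 12 kHz = 24 kHz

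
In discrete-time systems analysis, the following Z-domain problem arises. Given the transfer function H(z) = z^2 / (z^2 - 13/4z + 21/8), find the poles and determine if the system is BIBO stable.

Poles are roots of the denominator: z^2 - 13/4z + 21/8 = 0.
Quadratic formula: z = [-(-13/4) +/- sqrt((-13/4)^2 - 4*(21/8))] / 2
Discriminant = 169/16 - 21/2 = 1/16; sqrt = 1/4.
z = (13/4 +/- 1/4) / 2 => z = 7/4 or z = 3/2.
|p1| = 7/4, |p2| = 3/2.
For BIBO stability, all poles must lie inside the unit circle (|p| < 1).
System is UNSTABLE since at least one |p| >= 1.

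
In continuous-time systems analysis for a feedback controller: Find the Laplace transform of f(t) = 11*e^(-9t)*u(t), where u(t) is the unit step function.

Standard Laplace transform pair:
e^(-at)*u(t) <-> 1/(s+a)
With a = 9: L{11*e^(-9t)*u(t)} = 11/(s+9), ROC: Re(s) > -9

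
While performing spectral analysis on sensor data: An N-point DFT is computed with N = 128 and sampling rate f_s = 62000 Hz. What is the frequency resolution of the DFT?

DFT frequency resolution = f_s / N
= 62000 / 128 = 3875/8 Hz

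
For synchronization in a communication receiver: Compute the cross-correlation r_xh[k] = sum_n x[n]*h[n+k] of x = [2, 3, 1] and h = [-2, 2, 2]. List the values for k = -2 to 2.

Both sequences indexed from 0 and zero outside their support.
Lags with overlap: k = -2 to 2.
  r_xh[-2] = x[2]*h[0] = -2
  r_xh[-1] = x[1]*h[0] + x[2]*h[1] = -4
  r_xh[0] = x[0]*h[0] + x[1]*h[1] + x[2]*h[2] = 4
  r_xh[1] = x[0]*h[1] + x[1]*h[2] = 10
  r_xh[2] = x[0]*h[2] = 4
r_xh = [-2, -4, 4, 10, 4] (for k = -2, ..., 2)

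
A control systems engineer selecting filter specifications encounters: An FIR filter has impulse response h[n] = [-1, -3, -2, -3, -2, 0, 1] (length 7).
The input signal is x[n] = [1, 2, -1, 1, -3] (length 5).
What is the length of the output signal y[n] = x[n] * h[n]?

For linear convolution, the output length is:
len(y) = len(x) + len(h) - 1 = 5 + 7 - 1 = 11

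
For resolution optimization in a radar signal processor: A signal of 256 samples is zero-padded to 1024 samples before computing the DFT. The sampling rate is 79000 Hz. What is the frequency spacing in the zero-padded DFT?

Original DFT: N = 256, resolution = f_s/N = 79000/256 = 9875/32 Hz
Zero-padded DFT: N = 1024, resolution = f_s/N = 79000/1024 = 9875/128 Hz
Zero-padding interpolates the spectrum (finer frequency grid)
but does NOT improve the true spectral resolution (ability to resolve close frequencies).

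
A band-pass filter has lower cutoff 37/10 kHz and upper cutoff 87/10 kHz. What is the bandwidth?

Bandwidth = f_high - f_low
= 87/10 kHz - 37/10 kHz = 5 kHz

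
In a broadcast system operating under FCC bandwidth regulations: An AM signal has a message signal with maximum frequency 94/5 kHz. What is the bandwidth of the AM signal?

In AM (double-sideband), the bandwidth is twice the message frequency.
BW = 2 * f_m = 2 * 94/5 kHz = 188/5 kHz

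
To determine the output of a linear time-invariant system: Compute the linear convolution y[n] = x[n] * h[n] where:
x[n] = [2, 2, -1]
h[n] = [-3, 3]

y[n] = sum_k x[k]*h[n-k]. Output length = len(x) + len(h) - 1 = 3 + 2 - 1 = 4.
y[0] = 2*-3 = -6
y[1] = 2*-3 + 2*3 = 0
y[2] = -1*-3 + 2*3 = 9
y[3] = -1*3 = -3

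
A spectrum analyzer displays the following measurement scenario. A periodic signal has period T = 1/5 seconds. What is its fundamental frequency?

The fundamental frequency is the reciprocal of the period.
f = 1/T = 1/(1/5) = 5 Hz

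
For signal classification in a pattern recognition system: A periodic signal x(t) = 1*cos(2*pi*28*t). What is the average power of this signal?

Average power of A*cos(wt) is A^2/2.
P = 1^2 / 2 = 1/2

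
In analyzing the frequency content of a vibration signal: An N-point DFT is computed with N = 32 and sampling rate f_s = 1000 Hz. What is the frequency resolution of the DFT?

DFT frequency resolution = f_s / N
= 1000 / 32 = 125/4 Hz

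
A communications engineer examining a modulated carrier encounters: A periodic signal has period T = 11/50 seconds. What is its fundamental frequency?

The fundamental frequency is the reciprocal of the period.
f = 1/T = 1/(11/50) = 50/11 Hz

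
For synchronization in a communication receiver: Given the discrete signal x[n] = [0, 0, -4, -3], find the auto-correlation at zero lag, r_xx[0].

The auto-correlation at zero lag r_xx[0] equals the signal energy.
r_xx[0] = sum of x[n]^2 = 0^2 + 0^2 + (-4)^2 + (-3)^2
= 0 + 0 + 16 + 9 = 25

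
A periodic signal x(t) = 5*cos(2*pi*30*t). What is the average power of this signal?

Average power of A*cos(wt) is A^2/2.
P = 5^2 / 2 = 25/2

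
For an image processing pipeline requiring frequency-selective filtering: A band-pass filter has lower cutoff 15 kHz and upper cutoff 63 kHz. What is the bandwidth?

Bandwidth = f_high - f_low
= 63 kHz - 15 kHz = 48 kHz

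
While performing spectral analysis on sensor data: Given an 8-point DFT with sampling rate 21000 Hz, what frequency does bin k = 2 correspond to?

The frequency of DFT bin k is: f_k = k * f_s / N
f_2 = 2 * 21000 / 8 = 5250 Hz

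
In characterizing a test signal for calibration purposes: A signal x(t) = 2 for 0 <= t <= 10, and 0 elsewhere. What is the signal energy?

Energy = integral of |x(t)|^2 dt over the signal duration
= 2^2 * 10 = 4 * 10 = 40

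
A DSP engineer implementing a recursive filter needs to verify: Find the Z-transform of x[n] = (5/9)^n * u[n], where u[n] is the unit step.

The Z-transform of a^n * u[n] is z/(z-a) for |z| > |a|.
Here a = 5/9, so X(z) = z/(z - (5/9)) = 9z/(9z - 5)
ROC: |z| > 5/9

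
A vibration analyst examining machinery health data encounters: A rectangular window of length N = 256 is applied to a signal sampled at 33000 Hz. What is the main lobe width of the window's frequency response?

For a rectangular window of length N,
the main lobe width in frequency is 2*f_s/N.
= 2*33000/256 = 4125/16 Hz
This determines the minimum frequency separation for resolving two sinusoids.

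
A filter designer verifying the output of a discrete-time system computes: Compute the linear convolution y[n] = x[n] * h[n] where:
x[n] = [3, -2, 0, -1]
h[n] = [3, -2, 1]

y[n] = sum_k x[k]*h[n-k]. Output length = len(x) + len(h) - 1 = 4 + 3 - 1 = 6.
y[0] = 3*3 = 9
y[1] = -2*3 + 3*-2 = -12
y[2] = 0*3 + -2*-2 + 3*1 = 7
y[3] = -1*3 + 0*-2 + -2*1 = -5
y[4] = -1*-2 + 0*1 = 2
y[5] = -1*1 = -1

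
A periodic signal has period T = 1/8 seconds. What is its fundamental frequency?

The fundamental frequency is the reciprocal of the period.
f = 1/T = 1/(1/8) = 8 Hz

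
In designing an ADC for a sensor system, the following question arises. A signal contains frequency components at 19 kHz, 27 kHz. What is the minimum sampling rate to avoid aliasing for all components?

The highest frequency component is f_max = 27 kHz.
Nyquist rate = 2 * f_max = 2 * 27 kHz = 54 kHz.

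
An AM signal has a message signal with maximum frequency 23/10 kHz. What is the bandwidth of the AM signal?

In AM (double-sideband), the bandwidth is twice the message frequency.
BW = 2 * f_m = 2 * 23/10 kHz = 23/5 kHz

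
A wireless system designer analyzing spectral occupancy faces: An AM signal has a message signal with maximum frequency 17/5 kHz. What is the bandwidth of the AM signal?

In AM (double-sideband), the bandwidth is twice the message frequency.
BW = 2 * f_m = 2 * 17/5 kHz = 34/5 kHz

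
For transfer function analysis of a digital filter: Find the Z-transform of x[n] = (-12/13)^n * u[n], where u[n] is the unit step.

The Z-transform of a^n * u[n] is z/(z-a) for |z| > |a|.
Here a = -12/13, so X(z) = z/(z - (-12/13)) = 13z/(13z + 12)
ROC: |z| > 12/13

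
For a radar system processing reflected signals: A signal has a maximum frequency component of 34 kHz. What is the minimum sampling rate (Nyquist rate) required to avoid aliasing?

By the Nyquist-Shannon sampling theorem,
the minimum sampling rate (Nyquist rate) must be at least 2 * f_max.
Nyquist rate = 2 * 34 kHz = 68 kHz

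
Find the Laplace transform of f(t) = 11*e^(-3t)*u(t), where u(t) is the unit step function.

Standard Laplace transform pair:
e^(-at)*u(t) <-> 1/(s+a)
With a = 3: L{11*e^(-3t)*u(t)} = 11/(s+3), ROC: Re(s) > -3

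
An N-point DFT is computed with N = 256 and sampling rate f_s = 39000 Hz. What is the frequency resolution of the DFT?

DFT frequency resolution = f_s / N
= 39000 / 256 = 4875/32 Hz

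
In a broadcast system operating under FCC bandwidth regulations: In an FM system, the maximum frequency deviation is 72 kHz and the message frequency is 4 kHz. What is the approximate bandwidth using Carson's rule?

Carson's rule: BW = 2*(delta_f + f_m)
= 2*(72 + 4) kHz = 152 kHz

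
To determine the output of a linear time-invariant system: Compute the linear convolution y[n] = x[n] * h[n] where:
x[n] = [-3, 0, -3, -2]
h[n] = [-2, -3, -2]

y[n] = sum_k x[k]*h[n-k]. Output length = len(x) + len(h) - 1 = 4 + 3 - 1 = 6.
y[0] = -3*-2 = 6
y[1] = 0*-2 + -3*-3 = 9
y[2] = -3*-2 + 0*-3 + -3*-2 = 12
y[3] = -2*-2 + -3*-3 + 0*-2 = 13
y[4] = -2*-3 + -3*-2 = 12
y[5] = -2*-2 = 4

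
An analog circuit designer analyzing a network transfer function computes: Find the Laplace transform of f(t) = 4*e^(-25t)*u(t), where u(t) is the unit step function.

Standard Laplace transform pair:
e^(-at)*u(t) <-> 1/(s+a)
With a = 25: L{4*e^(-25t)*u(t)} = 4/(s+25), ROC: Re(s) > -25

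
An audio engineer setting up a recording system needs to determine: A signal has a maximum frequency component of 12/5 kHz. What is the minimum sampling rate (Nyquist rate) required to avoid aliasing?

By the Nyquist-Shannon sampling theorem,
the minimum sampling rate (Nyquist rate) must be at least 2 * f_max.
Nyquist rate = 2 * 12/5 kHz = 24/5 kHz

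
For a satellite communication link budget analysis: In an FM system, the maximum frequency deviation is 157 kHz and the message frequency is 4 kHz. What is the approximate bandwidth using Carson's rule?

Carson's rule: BW = 2*(delta_f + f_m)
= 2*(157 + 4) kHz = 322 kHz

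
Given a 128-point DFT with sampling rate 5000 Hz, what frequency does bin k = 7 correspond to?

The frequency of DFT bin k is: f_k = k * f_s / N
f_7 = 7 * 5000 / 128 = 4375/16 Hz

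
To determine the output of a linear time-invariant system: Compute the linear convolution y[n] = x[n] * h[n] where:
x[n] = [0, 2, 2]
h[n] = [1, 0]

y[n] = sum_k x[k]*h[n-k]. Output length = len(x) + len(h) - 1 = 3 + 2 - 1 = 4.
y[0] = 0*1 = 0
y[1] = 2*1 + 0*0 = 2
y[2] = 2*1 + 2*0 = 2
y[3] = 2*0 = 0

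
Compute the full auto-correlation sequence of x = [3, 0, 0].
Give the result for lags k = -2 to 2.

r_xx[k] = sum_m x[m]*x[m+k], indexed from 0, for k = -2 to 2:
  r_xx[-2] = x[2]*x[0] = 0
  r_xx[-1] = x[1]*x[0] + x[2]*x[1] = 0
  r_xx[0] = x[0]*x[0] + x[1]*x[1] + x[2]*x[2] = 9
  r_xx[1] = x[0]*x[1] + x[1]*x[2] = 0
  r_xx[2] = x[0]*x[2] = 0
r_xx = [0, 0, 9, 0, 0]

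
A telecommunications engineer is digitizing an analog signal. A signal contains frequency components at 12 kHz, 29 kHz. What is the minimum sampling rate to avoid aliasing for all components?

The highest frequency component is f_max = 29 kHz.
Nyquist rate = 2 * f_max = 2 * 29 kHz = 58 kHz.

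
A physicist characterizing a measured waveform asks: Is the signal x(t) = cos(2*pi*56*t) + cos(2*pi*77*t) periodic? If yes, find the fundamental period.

f1 = 56 Hz, f2 = 77 Hz
Period T1 = 1/56, T2 = 1/77
Ratio T1/T2 = 77/56, which is rational.
The signal is periodic with fundamental period T = 1/GCD(56,77) = 1/7 s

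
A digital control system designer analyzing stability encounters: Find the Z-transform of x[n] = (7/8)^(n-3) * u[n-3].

Time-shifting property: if X(z) = Z{x[n]}, then Z{x[n-d]} = z^(-d) * X(z)
X(z) = z/(z - 7/8) for x[n] = (7/8)^n * u[n]
Z{x[n-3]} = z^(-3) * z/(z - 7/8) = z^(-2)/(z - 7/8)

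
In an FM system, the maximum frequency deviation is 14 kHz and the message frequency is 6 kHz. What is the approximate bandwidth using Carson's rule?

Carson's rule: BW = 2*(delta_f + f_m)
= 2*(14 + 6) kHz = 40 kHz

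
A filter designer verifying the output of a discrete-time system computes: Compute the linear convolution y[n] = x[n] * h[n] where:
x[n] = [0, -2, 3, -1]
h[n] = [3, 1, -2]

y[n] = sum_k x[k]*h[n-k]. Output length = len(x) + len(h) - 1 = 4 + 3 - 1 = 6.
y[0] = 0*3 = 0
y[1] = -2*3 + 0*1 = -6
y[2] = 3*3 + -2*1 + 0*-2 = 7
y[3] = -1*3 + 3*1 + -2*-2 = 4
y[4] = -1*1 + 3*-2 = -7
y[5] = -1*-2 = 2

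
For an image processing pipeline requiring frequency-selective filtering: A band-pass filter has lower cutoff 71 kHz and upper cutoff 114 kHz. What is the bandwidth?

Bandwidth = f_high - f_low
= 114 kHz - 71 kHz = 43 kHz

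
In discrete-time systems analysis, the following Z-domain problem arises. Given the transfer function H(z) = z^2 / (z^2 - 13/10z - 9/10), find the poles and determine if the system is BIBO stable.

Poles are roots of the denominator: z^2 - 13/10z - 9/10 = 0.
Quadratic formula: z = [-(-13/10) +/- sqrt((-13/10)^2 - 4*(-9/10))] / 2
Discriminant = 169/100 + 18/5 = 529/100; sqrt = 23/10.
z = (13/10 +/- 23/10) / 2 => z = 9/5 or z = -1/2.
|p1| = 9/5, |p2| = 1/2.
For BIBO stability, all poles must lie inside the unit circle (|p| < 1).
System is UNSTABLE since at least one |p| >= 1.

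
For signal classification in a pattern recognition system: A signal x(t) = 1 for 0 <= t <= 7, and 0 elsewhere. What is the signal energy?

Energy = integral of |x(t)|^2 dt over the signal duration
= 1^2 * 7 = 1 * 7 = 7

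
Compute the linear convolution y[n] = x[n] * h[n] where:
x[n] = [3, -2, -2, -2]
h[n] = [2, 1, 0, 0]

y[n] = sum_k x[k]*h[n-k]. Output length = len(x) + len(h) - 1 = 4 + 4 - 1 = 7.
y[0] = 3*2 = 6
y[1] = -2*2 + 3*1 = -1
y[2] = -2*2 + -2*1 + 3*0 = -6
y[3] = -2*2 + -2*1 + -2*0 + 3*0 = -6
y[4] = -2*1 + -2*0 + -2*0 = -2
y[5] = -2*0 + -2*0 = 0
y[6] = -2*0 = 0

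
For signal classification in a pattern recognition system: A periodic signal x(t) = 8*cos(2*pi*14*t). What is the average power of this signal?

Average power of A*cos(wt) is A^2/2.
P = 8^2 / 2 = 64/2 = 32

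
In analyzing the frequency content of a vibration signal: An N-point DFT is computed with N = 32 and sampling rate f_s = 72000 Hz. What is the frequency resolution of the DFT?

DFT frequency resolution = f_s / N
= 72000 / 32 = 2250 Hz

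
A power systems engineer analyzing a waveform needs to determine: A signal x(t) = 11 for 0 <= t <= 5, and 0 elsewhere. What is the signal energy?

Energy = integral of |x(t)|^2 dt over the signal duration
= 11^2 * 5 = 121 * 5 = 605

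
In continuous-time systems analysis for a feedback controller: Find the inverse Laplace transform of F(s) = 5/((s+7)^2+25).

Standard pair: w/((s+a)^2+w^2) <-> e^(-at)*sin(wt)*u(t)
With a=7, w=5: f(t) = e^(-7t)*sin(5t)*u(t)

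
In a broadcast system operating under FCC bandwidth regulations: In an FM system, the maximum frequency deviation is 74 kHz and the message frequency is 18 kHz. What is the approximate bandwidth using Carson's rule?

Carson's rule: BW = 2*(delta_f + f_m)
= 2*(74 + 18) kHz = 184 kHz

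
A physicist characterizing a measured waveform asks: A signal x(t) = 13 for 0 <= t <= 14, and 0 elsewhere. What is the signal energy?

Energy = integral of |x(t)|^2 dt over the signal duration
= 13^2 * 14 = 169 * 14 = 2366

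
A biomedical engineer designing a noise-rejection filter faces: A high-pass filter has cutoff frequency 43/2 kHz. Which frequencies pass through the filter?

A high-pass filter passes all frequencies above the cutoff frequency 43/2 kHz and attenuates lower frequencies.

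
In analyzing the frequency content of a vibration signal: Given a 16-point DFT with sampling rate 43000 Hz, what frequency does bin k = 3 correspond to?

The frequency of DFT bin k is: f_k = k * f_s / N
f_3 = 3 * 43000 / 16 = 16125/2 Hz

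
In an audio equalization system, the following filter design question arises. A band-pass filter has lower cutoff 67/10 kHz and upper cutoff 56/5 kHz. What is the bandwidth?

Bandwidth = f_high - f_low
= 56/5 kHz - 67/10 kHz = 9/2 kHz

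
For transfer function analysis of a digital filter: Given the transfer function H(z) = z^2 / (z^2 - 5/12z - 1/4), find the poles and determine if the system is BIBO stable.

Poles are roots of the denominator: z^2 - 5/12z - 1/4 = 0.
Quadratic formula: z = [-(-5/12) +/- sqrt((-5/12)^2 - 4*(-1/4))] / 2
Discriminant = 25/144 + 1 = 169/144; sqrt = 13/12.
z = (5/12 +/- 13/12) / 2 => z = 3/4 or z = -1/3.
|p1| = 1/3, |p2| = 3/4.
For BIBO stability, all poles must lie inside the unit circle (|p| < 1).
System is STABLE since both |p| < 1.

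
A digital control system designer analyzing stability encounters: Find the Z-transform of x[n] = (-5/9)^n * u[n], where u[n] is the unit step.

The Z-transform of a^n * u[n] is z/(z-a) for |z| > |a|.
Here a = -5/9, so X(z) = z/(z - (-5/9)) = 9z/(9z + 5)
ROC: |z| > 5/9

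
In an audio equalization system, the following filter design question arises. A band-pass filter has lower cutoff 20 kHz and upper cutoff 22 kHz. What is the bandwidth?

Bandwidth = f_high - f_low
= 22 kHz - 20 kHz = 2 kHz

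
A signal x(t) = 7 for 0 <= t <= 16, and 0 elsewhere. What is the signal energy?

Energy = integral of |x(t)|^2 dt over the signal duration
= 7^2 * 16 = 49 * 16 = 784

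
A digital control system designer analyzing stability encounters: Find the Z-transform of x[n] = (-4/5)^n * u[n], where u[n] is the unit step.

The Z-transform of a^n * u[n] is z/(z-a) for |z| > |a|.
Here a = -4/5, so X(z) = z/(z - (-4/5)) = 5z/(5z + 4)
ROC: |z| > 4/5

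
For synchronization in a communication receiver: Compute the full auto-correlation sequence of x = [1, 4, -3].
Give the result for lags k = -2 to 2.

r_xx[k] = sum_m x[m]*x[m+k], indexed from 0, for k = -2 to 2:
  r_xx[-2] = x[2]*x[0] = -3
  r_xx[-1] = x[1]*x[0] + x[2]*x[1] = -8
  r_xx[0] = x[0]*x[0] + x[1]*x[1] + x[2]*x[2] = 26
  r_xx[1] = x[0]*x[1] + x[1]*x[2] = -8
  r_xx[2] = x[0]*x[2] = -3
r_xx = [-3, -8, 26, -8, -3]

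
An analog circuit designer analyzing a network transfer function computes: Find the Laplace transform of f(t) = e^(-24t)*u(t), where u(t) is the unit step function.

Standard Laplace transform pair:
e^(-at)*u(t) <-> 1/(s+a)
With a = 24: L{e^(-24t)*u(t)} = 1/(s+24), ROC: Re(s) > -24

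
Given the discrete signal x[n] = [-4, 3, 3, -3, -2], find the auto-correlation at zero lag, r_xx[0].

The auto-correlation at zero lag r_xx[0] equals the signal energy.
r_xx[0] = sum of x[n]^2 = (-4)^2 + 3^2 + 3^2 + (-3)^2 + (-2)^2
= 16 + 9 + 9 + 9 + 4 = 47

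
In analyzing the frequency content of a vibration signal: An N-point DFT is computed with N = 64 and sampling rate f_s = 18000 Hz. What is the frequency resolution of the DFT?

DFT frequency resolution = f_s / N
= 18000 / 64 = 1125/4 Hz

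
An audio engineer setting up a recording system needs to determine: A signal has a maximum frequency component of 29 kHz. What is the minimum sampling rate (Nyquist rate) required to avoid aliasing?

By the Nyquist-Shannon sampling theorem,
the minimum sampling rate (Nyquist rate) must be at least 2 * f_max.
Nyquist rate = 2 * 29 kHz = 58 kHz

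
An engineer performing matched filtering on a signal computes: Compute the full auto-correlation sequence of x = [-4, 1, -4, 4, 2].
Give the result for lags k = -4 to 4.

r_xx[k] = sum_m x[m]*x[m+k], indexed from 0, for k = -4 to 4:
  r_xx[-4] = x[4]*x[0] = -8
  r_xx[-3] = x[3]*x[0] + x[4]*x[1] = -14
  r_xx[-2] = x[2]*x[0] + x[3]*x[1] + x[4]*x[2] = 12
  r_xx[-1] = x[1]*x[0] + x[2]*x[1] + x[3]*x[2] + x[4]*x[3] = -16
  r_xx[0] = x[0]*x[0] + x[1]*x[1] + x[2]*x[2] + x[3]*x[3] + x[4]*x[4] = 53
  r_xx[1] = x[0]*x[1] + x[1]*x[2] + x[2]*x[3] + x[3]*x[4] = -16
  r_xx[2] = x[0]*x[2] + x[1]*x[3] + x[2]*x[4] = 12
  r_xx[3] = x[0]*x[3] + x[1]*x[4] = -14
  r_xx[4] = x[0]*x[4] = -8
r_xx = [-8, -14, 12, -16, 53, -16, 12, -14, -8]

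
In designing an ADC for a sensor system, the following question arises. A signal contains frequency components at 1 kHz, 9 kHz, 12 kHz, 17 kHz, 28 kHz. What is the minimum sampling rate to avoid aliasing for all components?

The highest frequency component is f_max = 28 kHz.
Nyquist rate = 2 * f_max = 2 * 28 kHz = 56 kHz.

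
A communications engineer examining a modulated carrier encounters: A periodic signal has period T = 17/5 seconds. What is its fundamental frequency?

The fundamental frequency is the reciprocal of the period.
f = 1/T = 1/(17/5) = 5/17 Hz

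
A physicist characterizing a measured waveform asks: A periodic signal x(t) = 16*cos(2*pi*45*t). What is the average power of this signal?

Average power of A*cos(wt) is A^2/2.
P = 16^2 / 2 = 256/2 = 128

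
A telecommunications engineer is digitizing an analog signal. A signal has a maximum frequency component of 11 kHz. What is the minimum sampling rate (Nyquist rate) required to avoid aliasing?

By the Nyquist-Shannon sampling theorem,
the minimum sampling rate (Nyquist rate) must be at least 2 * f_max.
Nyquist rate = 2 * 11 kHz = 22 kHz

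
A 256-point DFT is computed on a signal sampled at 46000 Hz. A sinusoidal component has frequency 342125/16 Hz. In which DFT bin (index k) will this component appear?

DFT frequency resolution = f_s/N = 46000/256 = 2875/16 Hz
Bin index k = f_signal / resolution = 342125/16 / 2875/16 = 119
The signal frequency 342125/16 Hz falls in DFT bin k = 119.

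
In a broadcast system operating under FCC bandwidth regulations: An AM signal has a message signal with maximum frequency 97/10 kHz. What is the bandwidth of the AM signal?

In AM (double-sideband), the bandwidth is twice the message frequency.
BW = 2 * f_m = 2 * 97/10 kHz = 97/5 kHz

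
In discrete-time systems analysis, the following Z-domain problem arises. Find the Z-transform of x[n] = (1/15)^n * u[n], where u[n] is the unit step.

The Z-transform of a^n * u[n] is z/(z-a) for |z| > |a|.
Here a = 1/15, so X(z) = z/(z - (1/15)) = 15z/(15z - 1)
ROC: |z| > 1/15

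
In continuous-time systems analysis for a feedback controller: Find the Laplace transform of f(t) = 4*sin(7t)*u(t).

Standard pair: sin(wt)*u(t) <-> w/(s^2+w^2)
With w = 7: L{4*sin(7t)*u(t)} = 28/(s^2+49)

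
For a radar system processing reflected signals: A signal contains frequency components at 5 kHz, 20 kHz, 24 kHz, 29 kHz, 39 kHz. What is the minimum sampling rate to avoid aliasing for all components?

The highest frequency component is f_max = 39 kHz.
Nyquist rate = 2 * f_max = 2 * 39 kHz = 78 kHz.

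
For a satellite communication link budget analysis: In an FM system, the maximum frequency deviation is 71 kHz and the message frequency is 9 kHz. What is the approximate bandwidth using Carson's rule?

Carson's rule: BW = 2*(delta_f + f_m)
= 2*(71 + 9) kHz = 160 kHz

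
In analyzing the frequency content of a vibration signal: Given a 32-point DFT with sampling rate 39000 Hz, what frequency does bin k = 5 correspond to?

The frequency of DFT bin k is: f_k = k * f_s / N
f_5 = 5 * 39000 / 32 = 24375/4 Hz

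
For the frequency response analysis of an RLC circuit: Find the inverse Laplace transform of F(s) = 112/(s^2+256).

Standard pair: w/(s^2+w^2) <-> sin(wt)*u(t)
Recognize w^2 = 256, so w = 16; numerator 112 = 7*16.
f(t) = 7*sin(16t)*u(t)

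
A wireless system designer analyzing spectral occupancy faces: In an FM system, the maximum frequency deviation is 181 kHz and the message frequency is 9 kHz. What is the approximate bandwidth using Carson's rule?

Carson's rule: BW = 2*(delta_f + f_m)
= 2*(181 + 9) kHz = 380 kHz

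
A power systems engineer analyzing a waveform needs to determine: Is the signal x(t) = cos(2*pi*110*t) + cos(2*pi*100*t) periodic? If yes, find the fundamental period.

f1 = 110 Hz, f2 = 100 Hz
Period T1 = 1/110, T2 = 1/100
Ratio T1/T2 = 100/110, which is rational.
The signal is periodic with fundamental period T = 1/GCD(110,100) = 1/10 s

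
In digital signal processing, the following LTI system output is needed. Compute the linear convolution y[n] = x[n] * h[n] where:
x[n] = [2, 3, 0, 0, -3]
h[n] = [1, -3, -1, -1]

y[n] = sum_k x[k]*h[n-k]. Output length = len(x) + len(h) - 1 = 5 + 4 - 1 = 8.
y[0] = 2*1 = 2
y[1] = 3*1 + 2*-3 = -3
y[2] = 0*1 + 3*-3 + 2*-1 = -11
y[3] = 0*1 + 0*-3 + 3*-1 + 2*-1 = -5
y[4] = -3*1 + 0*-3 + 0*-1 + 3*-1 = -6
y[5] = -3*-3 + 0*-1 + 0*-1 = 9
y[6] = -3*-1 + 0*-1 = 3
y[7] = -3*-1 = 3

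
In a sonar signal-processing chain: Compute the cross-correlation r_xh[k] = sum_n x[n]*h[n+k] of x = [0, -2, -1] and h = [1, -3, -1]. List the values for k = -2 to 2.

Both sequences indexed from 0 and zero outside their support.
Lags with overlap: k = -2 to 2.
  r_xh[-2] = x[2]*h[0] = -1
  r_xh[-1] = x[1]*h[0] + x[2]*h[1] = 1
  r_xh[0] = x[0]*h[0] + x[1]*h[1] + x[2]*h[2] = 7
  r_xh[1] = x[0]*h[1] + x[1]*h[2] = 2
  r_xh[2] = x[0]*h[2] = 0
r_xh = [-1, 1, 7, 2, 0] (for k = -2, ..., 2)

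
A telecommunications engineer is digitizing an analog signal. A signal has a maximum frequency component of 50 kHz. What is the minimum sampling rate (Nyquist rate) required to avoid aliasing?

By the Nyquist-Shannon sampling theorem,
the minimum sampling rate (Nyquist rate) must be at least 2 * f_max.
Nyquist rate = 2 * 50 kHz = 100 kHz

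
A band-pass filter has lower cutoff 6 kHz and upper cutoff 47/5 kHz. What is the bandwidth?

Bandwidth = f_high - f_low
= 47/5 kHz - 6 kHz = 17/5 kHz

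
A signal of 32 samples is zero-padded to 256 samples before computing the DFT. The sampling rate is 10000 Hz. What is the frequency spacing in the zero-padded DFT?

Original DFT: N = 32, resolution = f_s/N = 10000/32 = 625/2 Hz
Zero-padded DFT: N = 256, resolution = f_s/N = 10000/256 = 625/16 Hz
Zero-padding interpolates the spectrum (finer frequency grid)
but does NOT improve the true spectral resolution (ability to resolve close frequencies).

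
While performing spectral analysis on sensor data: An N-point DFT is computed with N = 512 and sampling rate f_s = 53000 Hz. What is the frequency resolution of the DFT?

DFT frequency resolution = f_s / N
= 53000 / 512 = 6625/64 Hz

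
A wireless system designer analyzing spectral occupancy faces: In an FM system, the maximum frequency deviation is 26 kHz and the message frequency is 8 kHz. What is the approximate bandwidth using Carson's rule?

Carson's rule: BW = 2*(delta_f + f_m)
= 2*(26 + 8) kHz = 68 kHz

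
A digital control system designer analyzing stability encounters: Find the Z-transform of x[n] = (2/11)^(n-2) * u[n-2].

Time-shifting property: if X(z) = Z{x[n]}, then Z{x[n-d]} = z^(-d) * X(z)
X(z) = z/(z - 2/11) for x[n] = (2/11)^n * u[n]
Z{x[n-2]} = z^(-2) * z/(z - 2/11) = z^(-1)/(z - 2/11)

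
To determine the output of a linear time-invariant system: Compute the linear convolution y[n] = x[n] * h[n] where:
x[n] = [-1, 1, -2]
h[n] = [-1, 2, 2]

y[n] = sum_k x[k]*h[n-k]. Output length = len(x) + len(h) - 1 = 3 + 3 - 1 = 5.
y[0] = -1*-1 = 1
y[1] = 1*-1 + -1*2 = -3
y[2] = -2*-1 + 1*2 + -1*2 = 2
y[3] = -2*2 + 1*2 = -2
y[4] = -2*2 = -4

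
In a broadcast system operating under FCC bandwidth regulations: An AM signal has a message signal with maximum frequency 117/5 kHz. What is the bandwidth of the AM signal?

In AM (double-sideband), the bandwidth is twice the message frequency.
BW = 2 * f_m = 2 * 117/5 kHz = 234/5 kHz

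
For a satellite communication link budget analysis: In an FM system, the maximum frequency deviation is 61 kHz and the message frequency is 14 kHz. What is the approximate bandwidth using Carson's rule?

Carson's rule: BW = 2*(delta_f + f_m)
= 2*(61 + 14) kHz = 150 kHz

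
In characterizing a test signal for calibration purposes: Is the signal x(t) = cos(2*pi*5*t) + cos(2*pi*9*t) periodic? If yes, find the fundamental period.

f1 = 5 Hz, f2 = 9 Hz
Period T1 = 1/5, T2 = 1/9
Ratio T1/T2 = 9/5, which is rational.
The signal is periodic with fundamental period T = 1/GCD(5,9) = 1 s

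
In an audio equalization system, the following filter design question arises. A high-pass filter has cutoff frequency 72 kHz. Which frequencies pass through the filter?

A high-pass filter passes all frequencies above the cutoff frequency 72 kHz and attenuates lower frequencies.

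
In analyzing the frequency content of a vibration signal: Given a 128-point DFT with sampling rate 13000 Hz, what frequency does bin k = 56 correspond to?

The frequency of DFT bin k is: f_k = k * f_s / N
f_56 = 56 * 13000 / 128 = 11375/2 Hz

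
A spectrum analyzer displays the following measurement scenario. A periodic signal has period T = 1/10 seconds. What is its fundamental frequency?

The fundamental frequency is the reciprocal of the period.
f = 1/T = 1/(1/10) = 10 Hz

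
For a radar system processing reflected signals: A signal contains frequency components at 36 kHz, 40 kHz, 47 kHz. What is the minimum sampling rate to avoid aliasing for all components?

The highest frequency component is f_max = 47 kHz.
Nyquist rate = 2 * f_max = 2 * 47 kHz = 94 kHz.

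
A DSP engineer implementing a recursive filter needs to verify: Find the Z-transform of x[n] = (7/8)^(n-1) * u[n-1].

Time-shifting property: if X(z) = Z{x[n]}, then Z{x[n-d]} = z^(-d) * X(z)
X(z) = z/(z - 7/8) for x[n] = (7/8)^n * u[n]
Z{x[n-1]} = z^(-1) * z/(z - 7/8) = 1/(z - 7/8)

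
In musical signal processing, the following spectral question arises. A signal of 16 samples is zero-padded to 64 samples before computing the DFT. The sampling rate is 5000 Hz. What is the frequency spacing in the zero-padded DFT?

Original DFT: N = 16, resolution = f_s/N = 5000/16 = 625/2 Hz
Zero-padded DFT: N = 64, resolution = f_s/N = 5000/64 = 625/8 Hz
Zero-padding interpolates the spectrum (finer frequency grid)
but does NOT improve the true spectral resolution (ability to resolve close frequencies).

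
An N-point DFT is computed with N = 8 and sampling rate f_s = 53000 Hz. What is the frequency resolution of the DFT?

DFT frequency resolution = f_s / N
= 53000 / 8 = 6625 Hz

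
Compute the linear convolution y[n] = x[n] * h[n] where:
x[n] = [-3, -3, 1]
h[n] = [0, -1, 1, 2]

y[n] = sum_k x[k]*h[n-k]. Output length = len(x) + len(h) - 1 = 3 + 4 - 1 = 6.
y[0] = -3*0 = 0
y[1] = -3*0 + -3*-1 = 3
y[2] = 1*0 + -3*-1 + -3*1 = 0
y[3] = 1*-1 + -3*1 + -3*2 = -10
y[4] = 1*1 + -3*2 = -5
y[5] = 1*2 = 2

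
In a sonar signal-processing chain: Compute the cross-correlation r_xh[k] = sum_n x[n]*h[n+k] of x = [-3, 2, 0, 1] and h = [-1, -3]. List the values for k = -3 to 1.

Both sequences indexed from 0 and zero outside their support.
Lags with overlap: k = -3 to 1.
  r_xh[-3] = x[3]*h[0] = -1
  r_xh[-2] = x[2]*h[0] + x[3]*h[1] = -3
  r_xh[-1] = x[1]*h[0] + x[2]*h[1] = -2
  r_xh[0] = x[0]*h[0] + x[1]*h[1] = -3
  r_xh[1] = x[0]*h[1] = 9
r_xh = [-1, -3, -2, -3, 9] (for k = -3, ..., 1)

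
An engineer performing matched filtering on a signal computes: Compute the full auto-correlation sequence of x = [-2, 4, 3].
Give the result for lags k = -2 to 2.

r_xx[k] = sum_m x[m]*x[m+k], indexed from 0, for k = -2 to 2:
  r_xx[-2] = x[2]*x[0] = -6
  r_xx[-1] = x[1]*x[0] + x[2]*x[1] = 4
  r_xx[0] = x[0]*x[0] + x[1]*x[1] + x[2]*x[2] = 29
  r_xx[1] = x[0]*x[1] + x[1]*x[2] = 4
  r_xx[2] = x[0]*x[2] = -6
r_xx = [-6, 4, 29, 4, -6]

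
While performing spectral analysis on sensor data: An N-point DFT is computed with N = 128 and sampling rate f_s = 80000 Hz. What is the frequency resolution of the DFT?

DFT frequency resolution = f_s / N
= 80000 / 128 = 625 Hz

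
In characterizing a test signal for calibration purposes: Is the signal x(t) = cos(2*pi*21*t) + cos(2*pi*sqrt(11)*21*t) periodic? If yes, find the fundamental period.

f1 = 21 Hz, f2 = 21*sqrt(11) Hz
Ratio f2/f1 = sqrt(11), which is irrational.
Since the frequency ratio is irrational, no common period exists.
The signal is not periodic.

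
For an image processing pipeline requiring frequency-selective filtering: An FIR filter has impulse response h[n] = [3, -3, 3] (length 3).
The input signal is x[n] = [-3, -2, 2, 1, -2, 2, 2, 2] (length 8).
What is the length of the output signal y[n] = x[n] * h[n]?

For linear convolution, the output length is:
len(y) = len(x) + len(h) - 1 = 8 + 3 - 1 = 10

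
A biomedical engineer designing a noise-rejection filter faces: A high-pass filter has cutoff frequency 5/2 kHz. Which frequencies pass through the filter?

A high-pass filter passes all frequencies above the cutoff frequency 5/2 kHz and attenuates lower frequencies.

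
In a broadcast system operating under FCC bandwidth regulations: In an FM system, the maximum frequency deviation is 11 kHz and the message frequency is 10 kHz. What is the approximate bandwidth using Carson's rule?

Carson's rule: BW = 2*(delta_f + f_m)
= 2*(11 + 10) kHz = 42 kHz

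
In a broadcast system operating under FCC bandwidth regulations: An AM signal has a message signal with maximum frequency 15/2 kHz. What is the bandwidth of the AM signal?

In AM (double-sideband), the bandwidth is twice the message frequency.
BW = 2 * f_m = 2 * 15/2 kHz = 15 kHz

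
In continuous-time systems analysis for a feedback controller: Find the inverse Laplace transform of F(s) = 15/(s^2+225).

Standard pair: w/(s^2+w^2) <-> sin(wt)*u(t)
Recognize w^2 = 225, so w = 15; numerator 15 = 1*15.
f(t) = sin(15t)*u(t)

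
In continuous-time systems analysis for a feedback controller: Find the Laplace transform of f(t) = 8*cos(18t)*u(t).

Standard pair: cos(wt)*u(t) <-> s/(s^2+w^2)
With w = 18: L{8*cos(18t)*u(t)} = 8s/(s^2+324)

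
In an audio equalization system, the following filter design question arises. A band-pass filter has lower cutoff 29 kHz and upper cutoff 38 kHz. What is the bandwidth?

Bandwidth = f_high - f_low
= 38 kHz - 29 kHz = 9 kHz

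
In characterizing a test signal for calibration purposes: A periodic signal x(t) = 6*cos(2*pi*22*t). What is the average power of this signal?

Average power of A*cos(wt) is A^2/2.
P = 6^2 / 2 = 36/2 = 18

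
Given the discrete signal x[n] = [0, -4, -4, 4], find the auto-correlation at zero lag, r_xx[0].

The auto-correlation at zero lag r_xx[0] equals the signal energy.
r_xx[0] = sum of x[n]^2 = 0^2 + (-4)^2 + (-4)^2 + 4^2
= 0 + 16 + 16 + 16 = 48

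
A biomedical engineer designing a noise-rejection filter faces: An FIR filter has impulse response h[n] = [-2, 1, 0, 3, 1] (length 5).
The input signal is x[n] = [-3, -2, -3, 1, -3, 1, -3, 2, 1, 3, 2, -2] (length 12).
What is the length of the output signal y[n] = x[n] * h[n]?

For linear convolution, the output length is:
len(y) = len(x) + len(h) - 1 = 12 + 5 - 1 = 16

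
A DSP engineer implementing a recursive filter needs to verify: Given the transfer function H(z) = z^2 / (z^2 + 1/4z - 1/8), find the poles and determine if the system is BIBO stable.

Poles are roots of the denominator: z^2 + 1/4z - 1/8 = 0.
Quadratic formula: z = [-(1/4) +/- sqrt((1/4)^2 - 4*(-1/8))] / 2
Discriminant = 1/16 + 1/2 = 9/16; sqrt = 3/4.
z = (-1/4 +/- 3/4) / 2 => z = 1/4 or z = -1/2.
|p1| = 1/2, |p2| = 1/4.
For BIBO stability, all poles must lie inside the unit circle (|p| < 1).
System is STABLE since both |p| < 1.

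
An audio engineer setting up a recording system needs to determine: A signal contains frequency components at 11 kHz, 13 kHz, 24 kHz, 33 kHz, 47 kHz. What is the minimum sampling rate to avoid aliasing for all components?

The highest frequency component is f_max = 47 kHz.
Nyquist rate = 2 * f_max = 2 * 47 kHz = 94 kHz.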